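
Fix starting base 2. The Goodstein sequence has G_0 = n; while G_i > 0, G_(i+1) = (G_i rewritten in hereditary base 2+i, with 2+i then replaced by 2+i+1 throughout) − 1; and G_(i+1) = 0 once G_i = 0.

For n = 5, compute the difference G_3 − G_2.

212

i=0: 5 = 2^2 + 1 (b=2); 2→3: 3^3 + 1 = 28; 28−1 = 27
i=1: 27 = 3^3 (b=3); 3→4: 4^4 = 256; 256−1 = 255
i=2: 255 = 3·4^3 + 3·4^2 + 3·4 + 3 (b=4); 4→5: 3·5^3 + 3·5^2 + 3·5 + 3 = 468; 468−1 = 467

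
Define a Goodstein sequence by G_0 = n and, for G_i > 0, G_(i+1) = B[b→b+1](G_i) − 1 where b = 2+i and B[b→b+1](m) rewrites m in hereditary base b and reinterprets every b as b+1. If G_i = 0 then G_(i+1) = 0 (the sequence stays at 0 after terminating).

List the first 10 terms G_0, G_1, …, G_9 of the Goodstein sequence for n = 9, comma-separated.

(0) 9|_2 = 2^(2 + 1) + 1 ↦ 3^(3 + 1) + 1|_3 = 82 ⇒ 81
(1) 81|_3 = 3^(3 + 1) ↦ 4^(4 + 1)|_4 = 1024 ⇒ 1023
(2) 1023|_4 = 3·4^4 + 3·4^3 + 3·4^2 + 3·4 + 3 ↦ 3·5^5 + 3·5^3 + 3·5^2 + 3·5 + 3|_5 = 9843 ⇒ 9842
(3) 9842|_5 = 3·5^5 + 3·5^3 + 3·5^2 + 3·5 + 2 ↦ 3·6^6 + 3·6^3 + 3·6^2 + 3·6 + 2|_6 = 140744 ⇒ 140743
(4) 140743|_6 = 3·6^6 + 3·6^3 + 3·6^2 + 3·6 + 1 ↦ 3·7^7 + 3·7^3 + 3·7^2 + 3·7 + 1|_7 = 2471827 ⇒ 2471826
(5) 2471826|_7 = 3·7^7 + 3·7^3 + 3·7^2 + 3·7 ↦ 3·8^8 + 3·8^3 + 3·8^2 + 3·8|_8 = 50333400 ⇒ 50333399
(6) 50333399|_8 = 3·8^8 + 3·8^3 + 3·8^2 + 2·8 + 7 ↦ 3·9^9 + 3·9^3 + 3·9^2 + 2·9 + 7|_9 = 1162263922 ⇒ 1162263921
(7) 1162263921|_9 = 3·9^9 + 3·9^3 + 3·9^2 + 2·9 + 6 ↦ 3·10^10 + 3·10^3 + 3·10^2 + 2·10 + 6|_10 = 30000003326 ⇒ 30000003325
(8) 30000003325|_10 = 3·10^10 + 3·10^3 + 3·10^2 + 2·10 + 5 ↦ 3·11^11 + 3·11^3 + 3·11^2 + 2·11 + 5|_11 = 855935016216 ⇒ 855935016215

9, 81, 1023, 9842, 140743, 2471826, 50333399, 1162263921, 30000003325, 855935016215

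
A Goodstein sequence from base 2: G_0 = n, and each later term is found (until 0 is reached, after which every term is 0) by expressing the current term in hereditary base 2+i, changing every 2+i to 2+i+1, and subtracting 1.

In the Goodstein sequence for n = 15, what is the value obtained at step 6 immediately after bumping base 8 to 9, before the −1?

i=0: 15 = 2^(2 + 1) + 2^2 + 2 + 1 (b=2); 2→3: 3^(3 + 1) + 3^3 + 3 + 1 = 112; 112−1 = 111
i=1: 111 = 3^(3 + 1) + 3^3 + 3 (b=3); 3→4: 4^(4 + 1) + 4^4 + 4 = 1284; 1284−1 = 1283
i=2: 1283 = 4^(4 + 1) + 4^4 + 3 (b=4); 4→5: 5^(5 + 1) + 5^5 + 3 = 18753; 18753−1 = 18752
i=3: 18752 = 5^(5 + 1) + 5^5 + 2 (b=5); 5→6: 6^(6 + 1) + 6^6 + 2 = 326594; 326594−1 = 326593
i=4: 326593 = 6^(6 + 1) + 6^6 + 1 (b=6); 6→7: 7^(7 + 1) + 7^7 + 1 = 6588345; 6588345−1 = 6588344
i=5: 6588344 = 7^(7 + 1) + 7^7 (b=7); 7→8: 8^(8 + 1) + 8^8 = 150994944; 150994944−1 = 150994943
i=6: 150994943 = 8^(8 + 1) + 7·8^7 + 7·8^6 + 7·8^5 + 7·8^4 + 7·8^3 + 7·8^2 + 7·8 + 7 (b=8); 8→9: 9^(9 + 1) + 7·9^7 + 7·9^6 + 7·9^5 + 7·9^4 + 7·9^3 + 7·9^2 + 7·9 + 7 = 3524450281; 3524450281−1 = 3524450280

3524450281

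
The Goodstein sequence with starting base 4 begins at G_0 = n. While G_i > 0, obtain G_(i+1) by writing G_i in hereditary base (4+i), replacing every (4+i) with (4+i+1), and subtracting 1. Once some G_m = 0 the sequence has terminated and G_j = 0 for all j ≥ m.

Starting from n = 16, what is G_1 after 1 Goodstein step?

16 —HB4→ 4^2 —bump→ 5^2 = 25 —(−1)→ 24
24 —HB5→ 4·5 + 4 —bump→ 4·6 + 4 = 28 —(−1)→ 27

24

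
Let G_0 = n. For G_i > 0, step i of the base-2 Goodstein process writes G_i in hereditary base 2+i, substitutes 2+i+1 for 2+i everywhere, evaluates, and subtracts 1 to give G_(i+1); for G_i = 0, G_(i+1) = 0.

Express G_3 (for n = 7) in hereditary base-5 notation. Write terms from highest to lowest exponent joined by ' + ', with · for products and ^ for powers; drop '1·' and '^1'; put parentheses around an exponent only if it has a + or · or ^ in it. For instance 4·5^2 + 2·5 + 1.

5^5 + 2

step 0: 7 = 2^2 + 2 + 1; sub 3 for 2: 3^3 + 3 + 1; = 31; G_1 = 31−1 = 30
step 1: 30 = 3^3 + 3; sub 4 for 3: 4^4 + 4; = 260; G_2 = 260−1 = 259
step 2: 259 = 4^4 + 3; sub 5 for 4: 5^5 + 3; = 3128; G_3 = 3128−1 = 3127
step 3: 3127 = 5^5 + 2; sub 6 for 5: 6^6 + 2; = 46658; G_4 = 46658−1 = 46657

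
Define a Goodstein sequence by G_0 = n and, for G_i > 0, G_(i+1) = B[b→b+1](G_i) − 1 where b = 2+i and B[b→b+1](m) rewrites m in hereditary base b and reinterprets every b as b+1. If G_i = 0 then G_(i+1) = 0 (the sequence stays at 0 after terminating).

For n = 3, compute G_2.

[0] 3 ≡ 2 + 1 (base 2). Lift 3: 4. −1: 3.
[1] 3 ≡ 3 (base 3). Lift 4: 4. −1: 3.
[2] 3 ≡ 3 (base 4). Lift 5: 3. −1: 2.

3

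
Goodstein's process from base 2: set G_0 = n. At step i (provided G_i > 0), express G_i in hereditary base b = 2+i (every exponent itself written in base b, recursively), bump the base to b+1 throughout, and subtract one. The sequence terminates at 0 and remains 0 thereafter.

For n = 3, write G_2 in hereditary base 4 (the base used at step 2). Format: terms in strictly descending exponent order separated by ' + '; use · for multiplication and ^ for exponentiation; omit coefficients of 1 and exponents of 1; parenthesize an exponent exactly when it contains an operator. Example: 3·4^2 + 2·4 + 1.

3

G_0 = 3. HB_2(3) = 2 + 1. Bump = 4. G_1 = 3.
G_1 = 3. HB_3(3) = 3. Bump = 4. G_2 = 3.
G_2 = 3. HB_4(3) = 3. Bump = 3. G_3 = 2.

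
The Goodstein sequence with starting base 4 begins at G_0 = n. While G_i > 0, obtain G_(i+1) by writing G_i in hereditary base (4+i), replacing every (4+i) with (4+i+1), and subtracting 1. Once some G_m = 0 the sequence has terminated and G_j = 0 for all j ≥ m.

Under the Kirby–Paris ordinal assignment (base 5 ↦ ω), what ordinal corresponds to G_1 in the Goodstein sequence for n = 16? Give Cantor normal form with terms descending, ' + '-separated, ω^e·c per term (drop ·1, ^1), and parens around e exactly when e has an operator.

ω·4 + 4

G_0 = 16. HB_4(16) = 4^2. Bump = 25. G_1 = 24.
G_1 = 24. HB_5(24) = 4·5 + 4. Bump = 28. G_2 = 27.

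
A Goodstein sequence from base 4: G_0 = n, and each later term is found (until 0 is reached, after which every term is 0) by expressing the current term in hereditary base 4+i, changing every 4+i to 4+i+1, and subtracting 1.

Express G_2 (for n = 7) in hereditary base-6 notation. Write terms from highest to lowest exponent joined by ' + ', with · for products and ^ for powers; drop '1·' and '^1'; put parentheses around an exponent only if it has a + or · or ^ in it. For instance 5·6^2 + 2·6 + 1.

[0] 7 ≡ 4 + 3 (base 4). Lift 5: 8. −1: 7.
[1] 7 ≡ 5 + 2 (base 5). Lift 6: 8. −1: 7.
[2] 7 ≡ 6 + 1 (base 6). Lift 7: 8. −1: 7.

6 + 1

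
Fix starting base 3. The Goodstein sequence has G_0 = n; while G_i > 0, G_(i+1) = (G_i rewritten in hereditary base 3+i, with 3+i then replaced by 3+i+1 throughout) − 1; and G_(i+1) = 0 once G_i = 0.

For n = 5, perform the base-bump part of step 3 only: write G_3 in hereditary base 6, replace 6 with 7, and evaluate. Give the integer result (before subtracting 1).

5 —HB3→ 3 + 2 —bump→ 4 + 2 = 6 —(−1)→ 5
5 —HB4→ 4 + 1 —bump→ 5 + 1 = 6 —(−1)→ 5
5 —HB5→ 5 —bump→ 6 = 6 —(−1)→ 5
5 —HB6→ 5 —bump→ 5 = 5 —(−1)→ 4

5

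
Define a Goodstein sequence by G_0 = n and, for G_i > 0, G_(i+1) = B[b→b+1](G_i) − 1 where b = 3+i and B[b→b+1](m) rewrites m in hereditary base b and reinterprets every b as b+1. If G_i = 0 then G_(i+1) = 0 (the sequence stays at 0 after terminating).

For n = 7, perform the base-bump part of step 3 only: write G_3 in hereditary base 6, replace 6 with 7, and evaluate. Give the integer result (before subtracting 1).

10

G_0 = 7. HB_3(7) = 2·3 + 1. Bump = 9. G_1 = 8.
G_1 = 8. HB_4(8) = 2·4. Bump = 10. G_2 = 9.
G_2 = 9. HB_5(9) = 5 + 4. Bump = 10. G_3 = 9.
G_3 = 9. HB_6(9) = 6 + 3. Bump = 10. G_4 = 9.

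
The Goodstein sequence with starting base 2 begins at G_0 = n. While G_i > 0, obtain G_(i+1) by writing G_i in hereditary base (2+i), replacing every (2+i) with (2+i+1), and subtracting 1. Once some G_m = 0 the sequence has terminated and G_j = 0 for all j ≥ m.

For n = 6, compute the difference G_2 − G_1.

G_0 = 6. HB_2(6) = 2^2 + 2. Bump = 30. G_1 = 29.
G_1 = 29. HB_3(29) = 3^3 + 2. Bump = 258. G_2 = 257.

228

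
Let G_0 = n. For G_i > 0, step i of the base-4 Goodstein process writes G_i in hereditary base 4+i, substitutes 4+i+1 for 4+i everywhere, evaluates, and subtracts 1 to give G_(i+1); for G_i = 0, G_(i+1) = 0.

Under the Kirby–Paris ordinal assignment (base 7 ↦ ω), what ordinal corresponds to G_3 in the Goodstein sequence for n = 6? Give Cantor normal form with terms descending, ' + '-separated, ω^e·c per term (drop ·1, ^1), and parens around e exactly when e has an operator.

6

G_0=6  [base 4] 4 + 2  →[4↦5]→  5 + 2 = 7  −1 ⇒ G_1=6
G_1=6  [base 5] 5 + 1  →[5↦6]→  6 + 1 = 7  −1 ⇒ G_2=6
G_2=6  [base 6] 6  →[6↦7]→  7 = 7  −1 ⇒ G_3=6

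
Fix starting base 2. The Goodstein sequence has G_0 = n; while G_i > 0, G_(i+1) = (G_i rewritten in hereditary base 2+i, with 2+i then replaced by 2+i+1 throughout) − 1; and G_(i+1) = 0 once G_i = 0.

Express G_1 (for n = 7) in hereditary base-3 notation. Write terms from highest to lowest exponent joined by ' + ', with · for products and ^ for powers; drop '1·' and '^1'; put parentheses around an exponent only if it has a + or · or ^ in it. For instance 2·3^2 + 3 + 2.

G_0 = 7. HB_2(7) = 2^2 + 2 + 1. Bump = 31. G_1 = 30.
G_1 = 30. HB_3(30) = 3^3 + 3. Bump = 260. G_2 = 259.

3^3 + 3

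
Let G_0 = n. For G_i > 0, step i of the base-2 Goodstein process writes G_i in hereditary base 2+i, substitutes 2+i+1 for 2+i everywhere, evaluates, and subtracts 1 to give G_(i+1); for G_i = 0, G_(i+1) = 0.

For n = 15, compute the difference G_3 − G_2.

17469

G_0 = 15. HB_2(15) = 2^(2 + 1) + 2^2 + 2 + 1. Bump = 112. G_1 = 111.
G_1 = 111. HB_3(111) = 3^(3 + 1) + 3^3 + 3. Bump = 1284. G_2 = 1283.
G_2 = 1283. HB_4(1283) = 4^(4 + 1) + 4^4 + 3. Bump = 18753. G_3 = 18752.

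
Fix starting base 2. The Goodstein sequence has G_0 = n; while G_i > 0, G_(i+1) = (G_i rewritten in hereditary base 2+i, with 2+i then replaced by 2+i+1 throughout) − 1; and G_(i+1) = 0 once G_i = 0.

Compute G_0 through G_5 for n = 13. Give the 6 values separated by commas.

13, 108, 1279, 16092, 280711, 5765998

base 2: 13 = 2^(2 + 1) + 2^2 + 1; at 3: 3^(3 + 1) + 3^3 + 1 = 109; next = 108
base 3: 108 = 3^(3 + 1) + 3^3; at 4: 4^(4 + 1) + 4^4 = 1280; next = 1279
base 4: 1279 = 4^(4 + 1) + 3·4^3 + 3·4^2 + 3·4 + 3; at 5: 5^(5 + 1) + 3·5^3 + 3·5^2 + 3·5 + 3 = 16093; next = 16092
base 5: 16092 = 5^(5 + 1) + 3·5^3 + 3·5^2 + 3·5 + 2; at 6: 6^(6 + 1) + 3·6^3 + 3·6^2 + 3·6 + 2 = 280712; next = 280711
base 6: 280711 = 6^(6 + 1) + 3·6^3 + 3·6^2 + 3·6 + 1; at 7: 7^(7 + 1) + 3·7^3 + 3·7^2 + 3·7 + 1 = 5765999; next = 5765998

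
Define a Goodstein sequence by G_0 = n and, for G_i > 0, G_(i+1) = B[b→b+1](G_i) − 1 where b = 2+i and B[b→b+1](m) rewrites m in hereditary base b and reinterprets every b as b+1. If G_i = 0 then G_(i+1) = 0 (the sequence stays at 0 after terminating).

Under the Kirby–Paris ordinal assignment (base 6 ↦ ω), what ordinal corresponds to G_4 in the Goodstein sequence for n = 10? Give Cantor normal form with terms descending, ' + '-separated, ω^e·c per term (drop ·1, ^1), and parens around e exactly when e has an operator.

ω^ω·5 + ω^5·5 + ω^4·5 + ω^3·5 + ω^2·5 + ω·5 + 5

base 2: 10 = 2^(2 + 1) + 2; at 3: 3^(3 + 1) + 3 = 84; next = 83
base 3: 83 = 3^(3 + 1) + 2; at 4: 4^(4 + 1) + 2 = 1026; next = 1025
base 4: 1025 = 4^(4 + 1) + 1; at 5: 5^(5 + 1) + 1 = 15626; next = 15625
base 5: 15625 = 5^(5 + 1); at 6: 6^(6 + 1) = 279936; next = 279935
base 6: 279935 = 5·6^6 + 5·6^5 + 5·6^4 + 5·6^3 + 5·6^2 + 5·6 + 5; at 7: 5·7^7 + 5·7^5 + 5·7^4 + 5·7^3 + 5·7^2 + 5·7 + 5 = 4215755; next = 4215754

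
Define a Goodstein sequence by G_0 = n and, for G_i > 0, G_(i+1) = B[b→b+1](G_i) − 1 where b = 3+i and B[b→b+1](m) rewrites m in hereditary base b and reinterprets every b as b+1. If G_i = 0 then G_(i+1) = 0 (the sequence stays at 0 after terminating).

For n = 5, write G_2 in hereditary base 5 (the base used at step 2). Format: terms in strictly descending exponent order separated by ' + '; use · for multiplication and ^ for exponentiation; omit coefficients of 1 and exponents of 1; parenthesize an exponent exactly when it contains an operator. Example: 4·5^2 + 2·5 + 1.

5

(0) 5|_3 = 3 + 2 ↦ 4 + 2|_4 = 6 ⇒ 5
(1) 5|_4 = 4 + 1 ↦ 5 + 1|_5 = 6 ⇒ 5
(2) 5|_5 = 5 ↦ 6|_6 = 6 ⇒ 5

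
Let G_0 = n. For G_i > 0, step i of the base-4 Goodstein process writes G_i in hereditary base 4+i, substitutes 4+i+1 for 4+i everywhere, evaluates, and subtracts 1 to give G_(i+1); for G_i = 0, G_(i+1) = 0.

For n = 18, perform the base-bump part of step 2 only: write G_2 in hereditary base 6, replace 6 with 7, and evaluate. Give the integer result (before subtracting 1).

49

(0) 18|_4 = 4^2 + 2 ↦ 5^2 + 2|_5 = 27 ⇒ 26
(1) 26|_5 = 5^2 + 1 ↦ 6^2 + 1|_6 = 37 ⇒ 36
(2) 36|_6 = 6^2 ↦ 7^2|_7 = 49 ⇒ 48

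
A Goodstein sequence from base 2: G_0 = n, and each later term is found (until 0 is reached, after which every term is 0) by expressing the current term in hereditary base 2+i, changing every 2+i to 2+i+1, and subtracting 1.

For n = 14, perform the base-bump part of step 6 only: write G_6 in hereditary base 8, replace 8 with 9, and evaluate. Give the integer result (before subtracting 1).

3487116549

14 —HB2→ 2^(2 + 1) + 2^2 + 2 —bump→ 3^(3 + 1) + 3^3 + 3 = 111 —(−1)→ 110
110 —HB3→ 3^(3 + 1) + 3^3 + 2 —bump→ 4^(4 + 1) + 4^4 + 2 = 1282 —(−1)→ 1281
1281 —HB4→ 4^(4 + 1) + 4^4 + 1 —bump→ 5^(5 + 1) + 5^5 + 1 = 18751 —(−1)→ 18750
18750 —HB5→ 5^(5 + 1) + 5^5 —bump→ 6^(6 + 1) + 6^6 = 326592 —(−1)→ 326591
326591 —HB6→ 6^(6 + 1) + 5·6^5 + 5·6^4 + 5·6^3 + 5·6^2 + 5·6 + 5 —bump→ 7^(7 + 1) + 5·7^5 + 5·7^4 + 5·7^3 + 5·7^2 + 5·7 + 5 = 5862841 —(−1)→ 5862840
5862840 —HB7→ 7^(7 + 1) + 5·7^5 + 5·7^4 + 5·7^3 + 5·7^2 + 5·7 + 4 —bump→ 8^(8 + 1) + 5·8^5 + 5·8^4 + 5·8^3 + 5·8^2 + 5·8 + 4 = 134404972 —(−1)→ 134404971
134404971 —HB8→ 8^(8 + 1) + 5·8^5 + 5·8^4 + 5·8^3 + 5·8^2 + 5·8 + 3 —bump→ 9^(9 + 1) + 5·9^5 + 5·9^4 + 5·9^3 + 5·9^2 + 5·9 + 3 = 3487116549 —(−1)→ 3487116548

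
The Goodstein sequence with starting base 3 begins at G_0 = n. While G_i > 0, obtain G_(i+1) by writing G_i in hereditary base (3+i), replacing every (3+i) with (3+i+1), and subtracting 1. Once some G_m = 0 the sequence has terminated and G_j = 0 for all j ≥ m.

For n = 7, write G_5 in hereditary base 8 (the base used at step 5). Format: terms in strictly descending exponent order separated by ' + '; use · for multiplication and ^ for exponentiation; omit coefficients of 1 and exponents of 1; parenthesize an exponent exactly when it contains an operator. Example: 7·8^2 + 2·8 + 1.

8 + 1

G_0 = 7. HB_3(7) = 2·3 + 1. Bump = 9. G_1 = 8.
G_1 = 8. HB_4(8) = 2·4. Bump = 10. G_2 = 9.
G_2 = 9. HB_5(9) = 5 + 4. Bump = 10. G_3 = 9.
G_3 = 9. HB_6(9) = 6 + 3. Bump = 10. G_4 = 9.
G_4 = 9. HB_7(9) = 7 + 2. Bump = 10. G_5 = 9.
G_5 = 9. HB_8(9) = 8 + 1. Bump = 10. G_6 = 9.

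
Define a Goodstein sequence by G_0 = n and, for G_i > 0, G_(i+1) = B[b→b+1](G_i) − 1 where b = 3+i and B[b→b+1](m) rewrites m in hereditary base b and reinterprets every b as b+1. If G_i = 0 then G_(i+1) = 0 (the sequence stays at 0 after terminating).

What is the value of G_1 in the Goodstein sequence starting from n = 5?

5

i=0: 5 = 3 + 2 (b=3); 3→4: 4 + 2 = 6; 6−1 = 5
i=1: 5 = 4 + 1 (b=4); 4→5: 5 + 1 = 6; 6−1 = 5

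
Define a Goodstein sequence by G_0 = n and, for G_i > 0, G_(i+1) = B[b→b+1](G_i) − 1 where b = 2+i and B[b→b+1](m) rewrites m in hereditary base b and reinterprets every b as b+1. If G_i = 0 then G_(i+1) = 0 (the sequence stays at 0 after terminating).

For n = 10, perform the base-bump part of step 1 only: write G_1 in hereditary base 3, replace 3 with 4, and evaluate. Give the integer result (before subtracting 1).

1026

step 0: 10 = 2^(2 + 1) + 2; sub 3 for 2: 3^(3 + 1) + 3; = 84; G_1 = 84−1 = 83
step 1: 83 = 3^(3 + 1) + 2; sub 4 for 3: 4^(4 + 1) + 2; = 1026; G_2 = 1026−1 = 1025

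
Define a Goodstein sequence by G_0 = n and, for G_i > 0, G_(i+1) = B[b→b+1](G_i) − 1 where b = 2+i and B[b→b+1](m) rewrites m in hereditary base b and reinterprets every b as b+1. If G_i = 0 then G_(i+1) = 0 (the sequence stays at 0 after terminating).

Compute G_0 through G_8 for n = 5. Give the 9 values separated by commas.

G_0=5  [base 2] 2^2 + 1  →[2↦3]→  3^3 + 1 = 28  −1 ⇒ G_1=27
G_1=27  [base 3] 3^3  →[3↦4]→  4^4 = 256  −1 ⇒ G_2=255
G_2=255  [base 4] 3·4^3 + 3·4^2 + 3·4 + 3  →[4↦5]→  3·5^3 + 3·5^2 + 3·5 + 3 = 468  −1 ⇒ G_3=467
G_3=467  [base 5] 3·5^3 + 3·5^2 + 3·5 + 2  →[5↦6]→  3·6^3 + 3·6^2 + 3·6 + 2 = 776  −1 ⇒ G_4=775
G_4=775  [base 6] 3·6^3 + 3·6^2 + 3·6 + 1  →[6↦7]→  3·7^3 + 3·7^2 + 3·7 + 1 = 1198  −1 ⇒ G_5=1197
G_5=1197  [base 7] 3·7^3 + 3·7^2 + 3·7  →[7↦8]→  3·8^3 + 3·8^2 + 3·8 = 1752  −1 ⇒ G_6=1751
G_6=1751  [base 8] 3·8^3 + 3·8^2 + 2·8 + 7  →[8↦9]→  3·9^3 + 3·9^2 + 2·9 + 7 = 2455  −1 ⇒ G_7=2454
G_7=2454  [base 9] 3·9^3 + 3·9^2 + 2·9 + 6  →[9↦10]→  3·10^3 + 3·10^2 + 2·10 + 6 = 3326  −1 ⇒ G_8=3325

5, 27, 255, 467, 775, 1197, 1751, 2454, 3325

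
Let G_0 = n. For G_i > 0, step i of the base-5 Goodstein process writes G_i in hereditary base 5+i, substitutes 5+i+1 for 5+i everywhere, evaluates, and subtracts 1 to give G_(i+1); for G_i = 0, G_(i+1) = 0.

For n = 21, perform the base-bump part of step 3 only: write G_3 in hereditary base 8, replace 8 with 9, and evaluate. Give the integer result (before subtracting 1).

[0] 21 ≡ 4·5 + 1 (base 5). Lift 6: 25. −1: 24.
[1] 24 ≡ 4·6 (base 6). Lift 7: 28. −1: 27.
[2] 27 ≡ 3·7 + 6 (base 7). Lift 8: 30. −1: 29.
[3] 29 ≡ 3·8 + 5 (base 8). Lift 9: 32. −1: 31.

32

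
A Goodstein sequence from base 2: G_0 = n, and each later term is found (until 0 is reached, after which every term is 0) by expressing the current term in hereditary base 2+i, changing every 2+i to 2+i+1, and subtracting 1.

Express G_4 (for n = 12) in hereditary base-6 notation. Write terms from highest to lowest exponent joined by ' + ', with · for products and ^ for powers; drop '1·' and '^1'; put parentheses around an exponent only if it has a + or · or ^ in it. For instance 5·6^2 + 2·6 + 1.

(0) 12|_2 = 2^(2 + 1) + 2^2 ↦ 3^(3 + 1) + 3^3|_3 = 108 ⇒ 107
(1) 107|_3 = 3^(3 + 1) + 2·3^2 + 2·3 + 2 ↦ 4^(4 + 1) + 2·4^2 + 2·4 + 2|_4 = 1066 ⇒ 1065
(2) 1065|_4 = 4^(4 + 1) + 2·4^2 + 2·4 + 1 ↦ 5^(5 + 1) + 2·5^2 + 2·5 + 1|_5 = 15686 ⇒ 15685
(3) 15685|_5 = 5^(5 + 1) + 2·5^2 + 2·5 ↦ 6^(6 + 1) + 2·6^2 + 2·6|_6 = 280020 ⇒ 280019

6^(6 + 1) + 2·6^2 + 6 + 5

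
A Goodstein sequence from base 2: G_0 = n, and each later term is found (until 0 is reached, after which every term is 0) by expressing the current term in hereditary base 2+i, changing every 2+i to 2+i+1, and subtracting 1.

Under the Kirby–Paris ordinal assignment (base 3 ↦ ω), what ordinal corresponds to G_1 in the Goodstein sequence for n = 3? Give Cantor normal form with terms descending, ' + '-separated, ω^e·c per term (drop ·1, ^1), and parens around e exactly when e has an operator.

[0] 3 ≡ 2 + 1 (base 2). Lift 3: 4. −1: 3.
[1] 3 ≡ 3 (base 3). Lift 4: 4. −1: 3.

ω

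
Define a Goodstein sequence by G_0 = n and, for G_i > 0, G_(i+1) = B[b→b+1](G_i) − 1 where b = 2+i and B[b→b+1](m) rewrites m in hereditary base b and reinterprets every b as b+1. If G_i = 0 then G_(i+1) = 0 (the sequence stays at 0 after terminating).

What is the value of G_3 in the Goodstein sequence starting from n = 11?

15627

[0] 11 ≡ 2^(2 + 1) + 2 + 1 (base 2). Lift 3: 85. −1: 84.
[1] 84 ≡ 3^(3 + 1) + 3 (base 3). Lift 4: 1028. −1: 1027.
[2] 1027 ≡ 4^(4 + 1) + 3 (base 4). Lift 5: 15628. −1: 15627.
[3] 15627 ≡ 5^(5 + 1) + 2 (base 5). Lift 6: 279938. −1: 279937.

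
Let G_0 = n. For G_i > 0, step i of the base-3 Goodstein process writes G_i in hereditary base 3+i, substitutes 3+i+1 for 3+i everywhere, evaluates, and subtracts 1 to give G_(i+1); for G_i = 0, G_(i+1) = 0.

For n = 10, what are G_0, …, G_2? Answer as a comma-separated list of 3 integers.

10, 16, 24

10 —HB3→ 3^2 + 1 —bump→ 4^2 + 1 = 17 —(−1)→ 16
16 —HB4→ 4^2 —bump→ 5^2 = 25 —(−1)→ 24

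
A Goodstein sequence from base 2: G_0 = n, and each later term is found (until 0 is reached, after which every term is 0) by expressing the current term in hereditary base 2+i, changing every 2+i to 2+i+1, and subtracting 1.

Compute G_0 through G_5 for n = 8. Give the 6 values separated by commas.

[0] 8 ≡ 2^(2 + 1) (base 2). Lift 3: 81. −1: 80.
[1] 80 ≡ 2·3^3 + 2·3^2 + 2·3 + 2 (base 3). Lift 4: 554. −1: 553.
[2] 553 ≡ 2·4^4 + 2·4^2 + 2·4 + 1 (base 4). Lift 5: 6311. −1: 6310.
[3] 6310 ≡ 2·5^5 + 2·5^2 + 2·5 (base 5). Lift 6: 93396. −1: 93395.
[4] 93395 ≡ 2·6^6 + 2·6^2 + 6 + 5 (base 6). Lift 7: 1647196. −1: 1647195.

8, 80, 553, 6310, 93395, 1647195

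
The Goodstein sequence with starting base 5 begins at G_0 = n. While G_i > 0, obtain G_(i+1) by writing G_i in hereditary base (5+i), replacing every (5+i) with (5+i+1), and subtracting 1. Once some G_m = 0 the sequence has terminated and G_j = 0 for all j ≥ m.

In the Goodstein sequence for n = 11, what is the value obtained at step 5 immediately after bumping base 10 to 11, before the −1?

14

i=0: 11 = 2·5 + 1 (b=5); 5→6: 2·6 + 1 = 13; 13−1 = 12
i=1: 12 = 2·6 (b=6); 6→7: 2·7 = 14; 14−1 = 13
i=2: 13 = 7 + 6 (b=7); 7→8: 8 + 6 = 14; 14−1 = 13
i=3: 13 = 8 + 5 (b=8); 8→9: 9 + 5 = 14; 14−1 = 13
i=4: 13 = 9 + 4 (b=9); 9→10: 10 + 4 = 14; 14−1 = 13
i=5: 13 = 10 + 3 (b=10); 10→11: 11 + 3 = 14; 14−1 = 13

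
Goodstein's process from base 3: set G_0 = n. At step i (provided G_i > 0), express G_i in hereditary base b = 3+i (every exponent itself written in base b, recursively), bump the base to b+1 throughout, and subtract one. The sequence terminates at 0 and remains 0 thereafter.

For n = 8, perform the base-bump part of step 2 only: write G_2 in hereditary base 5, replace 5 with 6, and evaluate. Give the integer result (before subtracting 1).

12

G_0 = 8. HB_3(8) = 2·3 + 2. Bump = 10. G_1 = 9.
G_1 = 9. HB_4(9) = 2·4 + 1. Bump = 11. G_2 = 10.
G_2 = 10. HB_5(10) = 2·5. Bump = 12. G_3 = 11.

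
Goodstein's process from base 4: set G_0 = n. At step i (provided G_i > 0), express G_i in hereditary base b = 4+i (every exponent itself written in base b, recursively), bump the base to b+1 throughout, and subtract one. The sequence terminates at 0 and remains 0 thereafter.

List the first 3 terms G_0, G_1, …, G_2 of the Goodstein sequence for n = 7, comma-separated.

G_0=7  [base 4] 4 + 3  →[4↦5]→  5 + 3 = 8  −1 ⇒ G_1=7
G_1=7  [base 5] 5 + 2  →[5↦6]→  6 + 2 = 8  −1 ⇒ G_2=7

7, 7, 7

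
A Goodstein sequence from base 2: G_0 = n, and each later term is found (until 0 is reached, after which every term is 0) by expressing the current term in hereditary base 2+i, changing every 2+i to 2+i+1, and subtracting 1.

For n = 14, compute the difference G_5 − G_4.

G_0 = 14. HB_2(14) = 2^(2 + 1) + 2^2 + 2. Bump = 111. G_1 = 110.
G_1 = 110. HB_3(110) = 3^(3 + 1) + 3^3 + 2. Bump = 1282. G_2 = 1281.
G_2 = 1281. HB_4(1281) = 4^(4 + 1) + 4^4 + 1. Bump = 18751. G_3 = 18750.
G_3 = 18750. HB_5(18750) = 5^(5 + 1) + 5^5. Bump = 326592. G_4 = 326591.
G_4 = 326591. HB_6(326591) = 6^(6 + 1) + 5·6^5 + 5·6^4 + 5·6^3 + 5·6^2 + 5·6 + 5. Bump = 5862841. G_5 = 5862840.

5536249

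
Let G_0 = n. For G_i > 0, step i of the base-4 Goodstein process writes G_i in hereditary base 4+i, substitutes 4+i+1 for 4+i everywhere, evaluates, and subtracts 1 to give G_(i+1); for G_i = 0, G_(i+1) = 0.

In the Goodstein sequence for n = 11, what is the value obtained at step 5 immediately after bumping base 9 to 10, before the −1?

base 4: 11 = 2·4 + 3; at 5: 2·5 + 3 = 13; next = 12
base 5: 12 = 2·5 + 2; at 6: 2·6 + 2 = 14; next = 13
base 6: 13 = 2·6 + 1; at 7: 2·7 + 1 = 15; next = 14
base 7: 14 = 2·7; at 8: 2·8 = 16; next = 15
base 8: 15 = 8 + 7; at 9: 9 + 7 = 16; next = 15
base 9: 15 = 9 + 6; at 10: 10 + 6 = 16; next = 15

16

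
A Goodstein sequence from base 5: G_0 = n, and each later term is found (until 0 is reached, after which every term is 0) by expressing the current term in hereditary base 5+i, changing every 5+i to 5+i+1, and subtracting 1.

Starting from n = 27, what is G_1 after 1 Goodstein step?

37

(0) 27|_5 = 5^2 + 2 ↦ 6^2 + 2|_6 = 38 ⇒ 37
(1) 37|_6 = 6^2 + 1 ↦ 7^2 + 1|_7 = 50 ⇒ 49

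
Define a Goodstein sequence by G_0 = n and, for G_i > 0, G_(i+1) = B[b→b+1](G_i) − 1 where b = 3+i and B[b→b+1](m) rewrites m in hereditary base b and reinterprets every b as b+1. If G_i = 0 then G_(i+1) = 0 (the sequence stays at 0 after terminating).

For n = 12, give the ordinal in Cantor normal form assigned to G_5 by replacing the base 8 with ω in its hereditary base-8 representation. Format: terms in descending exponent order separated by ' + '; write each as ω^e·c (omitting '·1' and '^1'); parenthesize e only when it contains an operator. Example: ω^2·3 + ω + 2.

ω·7 + 7

12 —HB3→ 3^2 + 3 —bump→ 4^2 + 4 = 20 —(−1)→ 19
19 —HB4→ 4^2 + 3 —bump→ 5^2 + 3 = 28 —(−1)→ 27
27 —HB5→ 5^2 + 2 —bump→ 6^2 + 2 = 38 —(−1)→ 37
37 —HB6→ 6^2 + 1 —bump→ 7^2 + 1 = 50 —(−1)→ 49
49 —HB7→ 7^2 —bump→ 8^2 = 64 —(−1)→ 63
63 —HB8→ 7·8 + 7 —bump→ 7·9 + 7 = 70 —(−1)→ 69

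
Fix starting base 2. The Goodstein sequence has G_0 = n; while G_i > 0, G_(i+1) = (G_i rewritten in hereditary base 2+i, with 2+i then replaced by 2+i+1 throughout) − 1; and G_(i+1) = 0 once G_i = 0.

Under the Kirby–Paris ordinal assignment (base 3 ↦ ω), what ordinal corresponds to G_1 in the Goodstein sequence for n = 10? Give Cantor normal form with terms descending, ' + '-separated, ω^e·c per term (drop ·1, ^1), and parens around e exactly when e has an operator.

ω^(ω + 1) + 2

G_0 = 10. HB_2(10) = 2^(2 + 1) + 2. Bump = 84. G_1 = 83.
G_1 = 83. HB_3(83) = 3^(3 + 1) + 2. Bump = 1026. G_2 = 1025.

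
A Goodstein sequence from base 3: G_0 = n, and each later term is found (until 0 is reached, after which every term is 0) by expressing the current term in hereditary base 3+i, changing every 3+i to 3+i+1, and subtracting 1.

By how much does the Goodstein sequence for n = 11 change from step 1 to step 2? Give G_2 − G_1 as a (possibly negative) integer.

8

[0] 11 ≡ 3^2 + 2 (base 3). Lift 4: 18. −1: 17.
[1] 17 ≡ 4^2 + 1 (base 4). Lift 5: 26. −1: 25.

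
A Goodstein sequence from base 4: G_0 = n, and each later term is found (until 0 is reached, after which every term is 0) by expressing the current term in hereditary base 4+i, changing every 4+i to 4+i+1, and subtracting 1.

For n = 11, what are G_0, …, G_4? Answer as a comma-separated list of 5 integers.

11, 12, 13, 14, 15

base 4: 11 = 2·4 + 3; at 5: 2·5 + 3 = 13; next = 12
base 5: 12 = 2·5 + 2; at 6: 2·6 + 2 = 14; next = 13
base 6: 13 = 2·6 + 1; at 7: 2·7 + 1 = 15; next = 14
base 7: 14 = 2·7; at 8: 2·8 = 16; next = 15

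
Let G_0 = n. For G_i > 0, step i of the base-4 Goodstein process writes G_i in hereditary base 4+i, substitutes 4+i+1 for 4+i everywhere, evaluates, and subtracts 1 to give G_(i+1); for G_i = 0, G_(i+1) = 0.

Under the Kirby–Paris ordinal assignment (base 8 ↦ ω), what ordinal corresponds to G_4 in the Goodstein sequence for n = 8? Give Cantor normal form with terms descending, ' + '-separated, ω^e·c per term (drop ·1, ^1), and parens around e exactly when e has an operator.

ω + 1

step 0: 8 = 2·4; sub 5 for 4: 2·5; = 10; G_1 = 10−1 = 9
step 1: 9 = 5 + 4; sub 6 for 5: 6 + 4; = 10; G_2 = 10−1 = 9
step 2: 9 = 6 + 3; sub 7 for 6: 7 + 3; = 10; G_3 = 10−1 = 9
step 3: 9 = 7 + 2; sub 8 for 7: 8 + 2; = 10; G_4 = 10−1 = 9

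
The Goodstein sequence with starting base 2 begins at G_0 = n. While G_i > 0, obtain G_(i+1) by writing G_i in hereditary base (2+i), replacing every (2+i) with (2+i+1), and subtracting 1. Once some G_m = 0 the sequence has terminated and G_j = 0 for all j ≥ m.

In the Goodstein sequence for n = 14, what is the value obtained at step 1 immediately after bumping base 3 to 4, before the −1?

1282

(0) 14|_2 = 2^(2 + 1) + 2^2 + 2 ↦ 3^(3 + 1) + 3^3 + 3|_3 = 111 ⇒ 110
(1) 110|_3 = 3^(3 + 1) + 3^3 + 2 ↦ 4^(4 + 1) + 4^4 + 2|_4 = 1282 ⇒ 1281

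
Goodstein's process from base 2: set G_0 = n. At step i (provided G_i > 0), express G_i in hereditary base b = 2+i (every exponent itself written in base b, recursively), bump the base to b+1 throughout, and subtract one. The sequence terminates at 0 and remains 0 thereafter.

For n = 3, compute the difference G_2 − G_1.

G_0=3  [base 2] 2 + 1  →[2↦3]→  3 + 1 = 4  −1 ⇒ G_1=3
G_1=3  [base 3] 3  →[3↦4]→  4 = 4  −1 ⇒ G_2=3

0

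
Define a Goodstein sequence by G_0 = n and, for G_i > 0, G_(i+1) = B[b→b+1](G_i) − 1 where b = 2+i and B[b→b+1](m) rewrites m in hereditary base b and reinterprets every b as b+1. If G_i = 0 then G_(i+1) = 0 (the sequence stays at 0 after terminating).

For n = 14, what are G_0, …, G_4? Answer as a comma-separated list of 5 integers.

14, 110, 1281, 18750, 326591

i=0: 14 = 2^(2 + 1) + 2^2 + 2 (b=2); 2→3: 3^(3 + 1) + 3^3 + 3 = 111; 111−1 = 110
i=1: 110 = 3^(3 + 1) + 3^3 + 2 (b=3); 3→4: 4^(4 + 1) + 4^4 + 2 = 1282; 1282−1 = 1281
i=2: 1281 = 4^(4 + 1) + 4^4 + 1 (b=4); 4→5: 5^(5 + 1) + 5^5 + 1 = 18751; 18751−1 = 18750
i=3: 18750 = 5^(5 + 1) + 5^5 (b=5); 5→6: 6^(6 + 1) + 6^6 = 326592; 326592−1 = 326591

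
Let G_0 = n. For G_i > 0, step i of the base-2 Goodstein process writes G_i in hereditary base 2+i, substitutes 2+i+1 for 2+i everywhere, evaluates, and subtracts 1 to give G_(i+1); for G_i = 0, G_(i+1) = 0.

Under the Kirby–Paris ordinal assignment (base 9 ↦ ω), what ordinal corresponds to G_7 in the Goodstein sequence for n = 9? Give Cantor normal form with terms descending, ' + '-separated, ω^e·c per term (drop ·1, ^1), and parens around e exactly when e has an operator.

ω^ω·3 + ω^3·3 + ω^2·3 + ω·2 + 6

G_0=9  [base 2] 2^(2 + 1) + 1  →[2↦3]→  3^(3 + 1) + 1 = 82  −1 ⇒ G_1=81
G_1=81  [base 3] 3^(3 + 1)  →[3↦4]→  4^(4 + 1) = 1024  −1 ⇒ G_2=1023
G_2=1023  [base 4] 3·4^4 + 3·4^3 + 3·4^2 + 3·4 + 3  →[4↦5]→  3·5^5 + 3·5^3 + 3·5^2 + 3·5 + 3 = 9843  −1 ⇒ G_3=9842
G_3=9842  [base 5] 3·5^5 + 3·5^3 + 3·5^2 + 3·5 + 2  →[5↦6]→  3·6^6 + 3·6^3 + 3·6^2 + 3·6 + 2 = 140744  −1 ⇒ G_4=140743
G_4=140743  [base 6] 3·6^6 + 3·6^3 + 3·6^2 + 3·6 + 1  →[6↦7]→  3·7^7 + 3·7^3 + 3·7^2 + 3·7 + 1 = 2471827  −1 ⇒ G_5=2471826
G_5=2471826  [base 7] 3·7^7 + 3·7^3 + 3·7^2 + 3·7  →[7↦8]→  3·8^8 + 3·8^3 + 3·8^2 + 3·8 = 50333400  −1 ⇒ G_6=50333399
G_6=50333399  [base 8] 3·8^8 + 3·8^3 + 3·8^2 + 2·8 + 7  →[8↦9]→  3·9^9 + 3·9^3 + 3·9^2 + 2·9 + 7 = 1162263922  −1 ⇒ G_7=1162263921
G_7=1162263921  [base 9] 3·9^9 + 3·9^3 + 3·9^2 + 2·9 + 6  →[9↦10]→  3·10^10 + 3·10^3 + 3·10^2 + 2·10 + 6 = 30000003326  −1 ⇒ G_8=30000003325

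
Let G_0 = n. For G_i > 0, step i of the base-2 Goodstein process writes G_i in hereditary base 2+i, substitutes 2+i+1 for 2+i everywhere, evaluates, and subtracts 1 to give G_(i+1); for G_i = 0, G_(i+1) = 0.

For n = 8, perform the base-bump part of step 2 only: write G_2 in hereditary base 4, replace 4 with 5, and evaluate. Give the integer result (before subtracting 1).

[0] 8 ≡ 2^(2 + 1) (base 2). Lift 3: 81. −1: 80.
[1] 80 ≡ 2·3^3 + 2·3^2 + 2·3 + 2 (base 3). Lift 4: 554. −1: 553.
[2] 553 ≡ 2·4^4 + 2·4^2 + 2·4 + 1 (base 4). Lift 5: 6311. −1: 6310.

6311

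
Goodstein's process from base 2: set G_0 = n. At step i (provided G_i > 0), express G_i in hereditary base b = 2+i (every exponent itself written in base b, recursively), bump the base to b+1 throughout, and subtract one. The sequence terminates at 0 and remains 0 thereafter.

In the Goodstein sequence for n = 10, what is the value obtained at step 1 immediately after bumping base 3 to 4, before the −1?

G_0=10  [base 2] 2^(2 + 1) + 2  →[2↦3]→  3^(3 + 1) + 3 = 84  −1 ⇒ G_1=83
G_1=83  [base 3] 3^(3 + 1) + 2  →[3↦4]→  4^(4 + 1) + 2 = 1026  −1 ⇒ G_2=1025

1026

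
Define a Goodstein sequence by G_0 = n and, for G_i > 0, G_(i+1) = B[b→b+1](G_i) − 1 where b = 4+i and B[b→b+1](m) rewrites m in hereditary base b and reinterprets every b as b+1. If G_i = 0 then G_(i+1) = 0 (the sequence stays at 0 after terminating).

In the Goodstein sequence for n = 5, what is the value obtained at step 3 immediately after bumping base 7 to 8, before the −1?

G_0 = 5. HB_4(5) = 4 + 1. Bump = 6. G_1 = 5.
G_1 = 5. HB_5(5) = 5. Bump = 6. G_2 = 5.
G_2 = 5. HB_6(5) = 5. Bump = 5. G_3 = 4.

4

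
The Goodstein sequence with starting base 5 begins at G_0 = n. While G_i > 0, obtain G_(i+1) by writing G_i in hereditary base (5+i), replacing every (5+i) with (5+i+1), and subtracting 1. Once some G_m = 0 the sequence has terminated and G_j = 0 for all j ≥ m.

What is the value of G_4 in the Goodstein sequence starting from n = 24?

36

[0] 24 ≡ 4·5 + 4 (base 5). Lift 6: 28. −1: 27.
[1] 27 ≡ 4·6 + 3 (base 6). Lift 7: 31. −1: 30.
[2] 30 ≡ 4·7 + 2 (base 7). Lift 8: 34. −1: 33.
[3] 33 ≡ 4·8 + 1 (base 8). Lift 9: 37. −1: 36.
[4] 36 ≡ 4·9 (base 9). Lift 10: 40. −1: 39.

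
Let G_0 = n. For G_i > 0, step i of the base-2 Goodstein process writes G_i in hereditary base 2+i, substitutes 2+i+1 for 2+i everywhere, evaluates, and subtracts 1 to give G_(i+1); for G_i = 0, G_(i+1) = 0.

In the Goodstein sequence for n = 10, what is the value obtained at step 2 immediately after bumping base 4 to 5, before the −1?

(0) 10|_2 = 2^(2 + 1) + 2 ↦ 3^(3 + 1) + 3|_3 = 84 ⇒ 83
(1) 83|_3 = 3^(3 + 1) + 2 ↦ 4^(4 + 1) + 2|_4 = 1026 ⇒ 1025
(2) 1025|_4 = 4^(4 + 1) + 1 ↦ 5^(5 + 1) + 1|_5 = 15626 ⇒ 15625

15626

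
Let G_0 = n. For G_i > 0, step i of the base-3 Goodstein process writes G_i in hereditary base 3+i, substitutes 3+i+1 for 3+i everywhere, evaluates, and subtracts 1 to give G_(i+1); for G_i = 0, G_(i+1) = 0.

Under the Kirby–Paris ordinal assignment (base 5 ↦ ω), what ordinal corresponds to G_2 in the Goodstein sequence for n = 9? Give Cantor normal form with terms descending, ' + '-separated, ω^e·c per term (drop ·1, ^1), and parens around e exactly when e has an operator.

ω·3 + 2

G_0 = 9. HB_3(9) = 3^2. Bump = 16. G_1 = 15.
G_1 = 15. HB_4(15) = 3·4 + 3. Bump = 18. G_2 = 17.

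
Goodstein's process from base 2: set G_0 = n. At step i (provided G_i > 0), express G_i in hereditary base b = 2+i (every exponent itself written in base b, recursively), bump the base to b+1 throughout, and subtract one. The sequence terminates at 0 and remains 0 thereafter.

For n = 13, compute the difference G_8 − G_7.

13 —HB2→ 2^(2 + 1) + 2^2 + 1 —bump→ 3^(3 + 1) + 3^3 + 1 = 109 —(−1)→ 108
108 —HB3→ 3^(3 + 1) + 3^3 —bump→ 4^(4 + 1) + 4^4 = 1280 —(−1)→ 1279
1279 —HB4→ 4^(4 + 1) + 3·4^3 + 3·4^2 + 3·4 + 3 —bump→ 5^(5 + 1) + 3·5^3 + 3·5^2 + 3·5 + 3 = 16093 —(−1)→ 16092
16092 —HB5→ 5^(5 + 1) + 3·5^3 + 3·5^2 + 3·5 + 2 —bump→ 6^(6 + 1) + 3·6^3 + 3·6^2 + 3·6 + 2 = 280712 —(−1)→ 280711
280711 —HB6→ 6^(6 + 1) + 3·6^3 + 3·6^2 + 3·6 + 1 —bump→ 7^(7 + 1) + 3·7^3 + 3·7^2 + 3·7 + 1 = 5765999 —(−1)→ 5765998
5765998 —HB7→ 7^(7 + 1) + 3·7^3 + 3·7^2 + 3·7 —bump→ 8^(8 + 1) + 3·8^3 + 3·8^2 + 3·8 = 134219480 —(−1)→ 134219479
134219479 —HB8→ 8^(8 + 1) + 3·8^3 + 3·8^2 + 2·8 + 7 —bump→ 9^(9 + 1) + 3·9^3 + 3·9^2 + 2·9 + 7 = 3486786856 —(−1)→ 3486786855
3486786855 —HB9→ 9^(9 + 1) + 3·9^3 + 3·9^2 + 2·9 + 6 —bump→ 10^(10 + 1) + 3·10^3 + 3·10^2 + 2·10 + 6 = 100000003326 —(−1)→ 100000003325

96513216470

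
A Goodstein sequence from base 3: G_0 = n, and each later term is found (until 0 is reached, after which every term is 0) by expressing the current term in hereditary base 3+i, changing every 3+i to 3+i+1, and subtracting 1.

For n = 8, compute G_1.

base 3: 8 = 2·3 + 2; at 4: 2·4 + 2 = 10; next = 9
base 4: 9 = 2·4 + 1; at 5: 2·5 + 1 = 11; next = 10

9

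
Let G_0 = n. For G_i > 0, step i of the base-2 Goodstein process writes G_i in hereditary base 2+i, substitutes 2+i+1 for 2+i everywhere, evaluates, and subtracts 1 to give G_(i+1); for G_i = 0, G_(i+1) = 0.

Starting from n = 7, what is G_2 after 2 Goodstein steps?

259

step 0: 7 = 2^2 + 2 + 1; sub 3 for 2: 3^3 + 3 + 1; = 31; G_1 = 31−1 = 30
step 1: 30 = 3^3 + 3; sub 4 for 3: 4^4 + 4; = 260; G_2 = 260−1 = 259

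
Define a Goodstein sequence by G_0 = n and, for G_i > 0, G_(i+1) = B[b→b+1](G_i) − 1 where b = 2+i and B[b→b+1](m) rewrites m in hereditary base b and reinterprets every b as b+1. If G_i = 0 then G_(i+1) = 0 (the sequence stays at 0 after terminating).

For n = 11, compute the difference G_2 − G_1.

base 2: 11 = 2^(2 + 1) + 2 + 1; at 3: 3^(3 + 1) + 3 + 1 = 85; next = 84
base 3: 84 = 3^(3 + 1) + 3; at 4: 4^(4 + 1) + 4 = 1028; next = 1027

943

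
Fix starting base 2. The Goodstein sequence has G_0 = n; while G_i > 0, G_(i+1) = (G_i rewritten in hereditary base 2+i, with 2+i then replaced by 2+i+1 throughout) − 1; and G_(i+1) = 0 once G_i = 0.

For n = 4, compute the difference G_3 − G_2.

G_0=4  [base 2] 2^2  →[2↦3]→  3^3 = 27  −1 ⇒ G_1=26
G_1=26  [base 3] 2·3^2 + 2·3 + 2  →[3↦4]→  2·4^2 + 2·4 + 2 = 42  −1 ⇒ G_2=41
G_2=41  [base 4] 2·4^2 + 2·4 + 1  →[4↦5]→  2·5^2 + 2·5 + 1 = 61  −1 ⇒ G_3=60

19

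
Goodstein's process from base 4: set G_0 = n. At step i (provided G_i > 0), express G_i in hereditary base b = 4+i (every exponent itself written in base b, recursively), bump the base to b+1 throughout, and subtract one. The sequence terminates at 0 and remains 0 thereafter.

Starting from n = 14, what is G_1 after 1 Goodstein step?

(0) 14|_4 = 3·4 + 2 ↦ 3·5 + 2|_5 = 17 ⇒ 16
(1) 16|_5 = 3·5 + 1 ↦ 3·6 + 1|_6 = 19 ⇒ 18

16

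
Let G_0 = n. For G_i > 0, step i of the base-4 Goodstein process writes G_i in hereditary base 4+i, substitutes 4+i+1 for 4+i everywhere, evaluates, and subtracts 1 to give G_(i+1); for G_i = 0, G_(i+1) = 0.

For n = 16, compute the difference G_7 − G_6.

i=0: 16 = 4^2 (b=4); 4→5: 5^2 = 25; 25−1 = 24
i=1: 24 = 4·5 + 4 (b=5); 5→6: 4·6 + 4 = 28; 28−1 = 27
i=2: 27 = 4·6 + 3 (b=6); 6→7: 4·7 + 3 = 31; 31−1 = 30
i=3: 30 = 4·7 + 2 (b=7); 7→8: 4·8 + 2 = 34; 34−1 = 33
i=4: 33 = 4·8 + 1 (b=8); 8→9: 4·9 + 1 = 37; 37−1 = 36
i=5: 36 = 4·9 (b=9); 9→10: 4·10 = 40; 40−1 = 39
i=6: 39 = 3·10 + 9 (b=10); 10→11: 3·11 + 9 = 42; 42−1 = 41

2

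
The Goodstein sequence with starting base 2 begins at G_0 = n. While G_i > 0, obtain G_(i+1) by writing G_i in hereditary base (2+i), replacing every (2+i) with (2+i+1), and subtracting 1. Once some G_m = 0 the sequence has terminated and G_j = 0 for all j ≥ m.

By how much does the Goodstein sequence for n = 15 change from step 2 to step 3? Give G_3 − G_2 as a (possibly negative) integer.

15 —HB2→ 2^(2 + 1) + 2^2 + 2 + 1 —bump→ 3^(3 + 1) + 3^3 + 3 + 1 = 112 —(−1)→ 111
111 —HB3→ 3^(3 + 1) + 3^3 + 3 —bump→ 4^(4 + 1) + 4^4 + 4 = 1284 —(−1)→ 1283
1283 —HB4→ 4^(4 + 1) + 4^4 + 3 —bump→ 5^(5 + 1) + 5^5 + 3 = 18753 —(−1)→ 18752

17469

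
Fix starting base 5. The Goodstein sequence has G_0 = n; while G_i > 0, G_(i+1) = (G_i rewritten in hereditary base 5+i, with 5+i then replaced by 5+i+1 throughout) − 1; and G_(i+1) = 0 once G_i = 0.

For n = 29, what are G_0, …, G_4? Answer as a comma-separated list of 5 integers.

[0] 29 ≡ 5^2 + 4 (base 5). Lift 6: 40. −1: 39.
[1] 39 ≡ 6^2 + 3 (base 6). Lift 7: 52. −1: 51.
[2] 51 ≡ 7^2 + 2 (base 7). Lift 8: 66. −1: 65.
[3] 65 ≡ 8^2 + 1 (base 8). Lift 9: 82. −1: 81.

29, 39, 51, 65, 81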